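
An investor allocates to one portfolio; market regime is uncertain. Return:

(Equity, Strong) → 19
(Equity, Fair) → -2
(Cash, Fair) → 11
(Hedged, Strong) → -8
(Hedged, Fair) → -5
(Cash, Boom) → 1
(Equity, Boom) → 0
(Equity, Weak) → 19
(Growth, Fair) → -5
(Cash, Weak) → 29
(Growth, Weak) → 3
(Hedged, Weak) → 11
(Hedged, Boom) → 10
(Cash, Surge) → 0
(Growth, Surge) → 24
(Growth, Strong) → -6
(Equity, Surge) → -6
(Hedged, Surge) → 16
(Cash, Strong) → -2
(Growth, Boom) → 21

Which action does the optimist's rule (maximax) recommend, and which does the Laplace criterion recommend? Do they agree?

maximax → Cash; laplace → Cash (agree)

Row maxima: Cash=29, Growth=24, Equity=19, Hedged=16
Best best-case = 29 → Cash.
Row averages: Cash=7.8, Growth=7.4, Equity=6, Hedged=4.8
Highest average = 7.8 → Cash.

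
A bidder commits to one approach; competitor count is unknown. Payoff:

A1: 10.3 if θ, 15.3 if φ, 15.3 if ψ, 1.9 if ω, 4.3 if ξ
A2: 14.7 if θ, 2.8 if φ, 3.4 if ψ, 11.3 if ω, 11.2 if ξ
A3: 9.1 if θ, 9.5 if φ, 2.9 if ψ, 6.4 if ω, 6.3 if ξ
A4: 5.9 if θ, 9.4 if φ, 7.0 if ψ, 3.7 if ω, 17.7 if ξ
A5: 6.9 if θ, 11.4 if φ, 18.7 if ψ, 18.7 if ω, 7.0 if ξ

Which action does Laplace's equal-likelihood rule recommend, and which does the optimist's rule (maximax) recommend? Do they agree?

Row averages: A1=9.42, A2=8.68, A3=6.84, A4=8.74, A5=12.54
Highest average = 12.54 → A5.
Row maxima: A1=15.3, A2=14.7, A3=9.5, A4=17.7, A5=18.7
Best best-case = 18.7 → A5.

laplace → A5; maximax → A5 (agree)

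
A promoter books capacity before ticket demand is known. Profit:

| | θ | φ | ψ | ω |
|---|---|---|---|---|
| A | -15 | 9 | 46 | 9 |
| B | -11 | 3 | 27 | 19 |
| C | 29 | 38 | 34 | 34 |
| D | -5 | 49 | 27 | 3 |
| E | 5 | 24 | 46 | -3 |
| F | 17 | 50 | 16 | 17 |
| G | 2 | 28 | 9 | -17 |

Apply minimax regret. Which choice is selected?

C

Column bests: θ=29, φ=50, ψ=46, ω=34.
A regrets: 44, 41, 0, 25 → max 44
B regrets: 40, 47, 19, 15 → max 47
C regrets: 0, 12, 12, 0 → max 12
D regrets: 34, 1, 19, 31 → max 34
E regrets: 24, 26, 0, 37 → max 37
F regrets: 12, 0, 30, 17 → max 30
G regrets: 27, 22, 37, 51 → max 51
Smallest max regret = 12 → C.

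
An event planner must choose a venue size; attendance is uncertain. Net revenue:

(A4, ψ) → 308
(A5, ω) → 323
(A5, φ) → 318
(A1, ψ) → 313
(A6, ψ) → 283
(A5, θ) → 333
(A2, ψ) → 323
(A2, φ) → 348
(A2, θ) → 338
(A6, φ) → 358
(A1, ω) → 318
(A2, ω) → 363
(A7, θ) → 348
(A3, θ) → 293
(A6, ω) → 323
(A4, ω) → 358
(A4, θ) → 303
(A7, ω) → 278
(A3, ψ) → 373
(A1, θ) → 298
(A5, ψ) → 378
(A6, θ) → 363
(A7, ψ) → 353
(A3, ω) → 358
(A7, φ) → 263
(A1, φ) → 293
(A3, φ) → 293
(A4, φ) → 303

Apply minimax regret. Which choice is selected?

Column bests: θ=363, φ=358, ψ=378, ω=363.
A1 regrets: 65, 65, 65, 45 → max 65
A2 regrets: 25, 10, 55, 0 → max 55
A3 regrets: 70, 65, 5, 5 → max 70
A4 regrets: 60, 55, 70, 5 → max 70
A5 regrets: 30, 40, 0, 40 → max 40
A6 regrets: 0, 0, 95, 40 → max 95
A7 regrets: 15, 95, 25, 85 → max 95
Smallest max regret = 40 → A5.

A5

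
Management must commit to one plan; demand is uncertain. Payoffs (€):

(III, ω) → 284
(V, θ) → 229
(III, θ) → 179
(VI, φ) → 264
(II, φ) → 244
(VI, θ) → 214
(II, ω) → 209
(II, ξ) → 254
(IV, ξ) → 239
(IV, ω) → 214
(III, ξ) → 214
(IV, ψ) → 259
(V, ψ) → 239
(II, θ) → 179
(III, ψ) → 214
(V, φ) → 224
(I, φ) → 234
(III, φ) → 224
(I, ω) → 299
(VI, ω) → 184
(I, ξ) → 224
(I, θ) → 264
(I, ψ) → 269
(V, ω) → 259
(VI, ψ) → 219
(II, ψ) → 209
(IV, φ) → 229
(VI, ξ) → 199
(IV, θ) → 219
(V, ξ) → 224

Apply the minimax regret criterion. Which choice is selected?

I

Column bests: θ=264, φ=264, ψ=269, ω=299, ξ=254.
I regrets: 0, 30, 0, 0, 30 → max 30
II regrets: 85, 20, 60, 90, 0 → max 90
III regrets: 85, 40, 55, 15, 40 → max 85
IV regrets: 45, 35, 10, 85, 15 → max 85
V regrets: 35, 40, 30, 40, 30 → max 40
VI regrets: 50, 0, 50, 115, 55 → max 115
Smallest max regret = 30 → I.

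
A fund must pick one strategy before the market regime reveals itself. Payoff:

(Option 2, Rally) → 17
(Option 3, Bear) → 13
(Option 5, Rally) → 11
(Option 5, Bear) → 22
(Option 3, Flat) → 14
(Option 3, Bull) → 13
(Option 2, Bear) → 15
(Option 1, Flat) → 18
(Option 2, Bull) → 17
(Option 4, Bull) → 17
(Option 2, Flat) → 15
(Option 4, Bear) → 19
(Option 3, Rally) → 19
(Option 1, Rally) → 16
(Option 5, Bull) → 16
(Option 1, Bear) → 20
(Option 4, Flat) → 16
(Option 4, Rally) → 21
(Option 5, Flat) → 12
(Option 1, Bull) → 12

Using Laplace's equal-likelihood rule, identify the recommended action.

Option 4

Row averages: Option 1=16.5, Option 2=16, Option 3=14.75, Option 4=18.25, Option 5=15.25
Highest average = 18.25 → Option 4.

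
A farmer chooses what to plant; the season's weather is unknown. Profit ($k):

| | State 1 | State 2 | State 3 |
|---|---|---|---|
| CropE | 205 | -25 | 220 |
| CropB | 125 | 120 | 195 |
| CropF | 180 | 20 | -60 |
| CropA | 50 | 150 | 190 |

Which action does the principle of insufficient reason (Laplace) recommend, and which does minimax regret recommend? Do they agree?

Row averages: CropE=400/3, CropB=440/3, CropF=140/3, CropA=130
Highest average = 440/3 → CropB.
Column bests: State 1=205, State 2=150, State 3=220.
CropE regrets: 0, 175, 0 → max 175
CropB regrets: 80, 30, 25 → max 80
CropF regrets: 25, 130, 280 → max 280
CropA regrets: 155, 0, 30 → max 155
Smallest max regret = 80 → CropB.

laplace → CropB; minimax regret → CropB (agree)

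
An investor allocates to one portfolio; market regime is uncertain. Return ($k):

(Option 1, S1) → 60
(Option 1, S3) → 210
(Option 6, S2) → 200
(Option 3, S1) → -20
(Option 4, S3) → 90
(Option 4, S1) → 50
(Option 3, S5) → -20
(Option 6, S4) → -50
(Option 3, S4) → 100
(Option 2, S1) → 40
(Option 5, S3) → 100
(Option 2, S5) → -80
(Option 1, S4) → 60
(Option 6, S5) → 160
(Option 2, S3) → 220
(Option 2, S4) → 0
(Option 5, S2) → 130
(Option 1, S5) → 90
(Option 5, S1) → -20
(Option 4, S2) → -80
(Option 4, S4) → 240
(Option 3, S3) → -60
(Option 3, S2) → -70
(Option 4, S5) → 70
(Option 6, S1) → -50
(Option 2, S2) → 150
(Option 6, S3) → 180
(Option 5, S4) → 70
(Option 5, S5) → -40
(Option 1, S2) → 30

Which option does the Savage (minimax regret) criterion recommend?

Column bests: S1=60, S2=200, S3=220, S4=240, S5=160.
Option 1 regrets: 0, 170, 10, 180, 70 → max 180
Option 2 regrets: 20, 50, 0, 240, 240 → max 240
Option 3 regrets: 80, 270, 280, 140, 180 → max 280
Option 4 regrets: 10, 280, 130, 0, 90 → max 280
Option 5 regrets: 80, 70, 120, 170, 200 → max 200
Option 6 regrets: 110, 0, 40, 290, 0 → max 290
Smallest max regret = 180 → Option 1.

Option 1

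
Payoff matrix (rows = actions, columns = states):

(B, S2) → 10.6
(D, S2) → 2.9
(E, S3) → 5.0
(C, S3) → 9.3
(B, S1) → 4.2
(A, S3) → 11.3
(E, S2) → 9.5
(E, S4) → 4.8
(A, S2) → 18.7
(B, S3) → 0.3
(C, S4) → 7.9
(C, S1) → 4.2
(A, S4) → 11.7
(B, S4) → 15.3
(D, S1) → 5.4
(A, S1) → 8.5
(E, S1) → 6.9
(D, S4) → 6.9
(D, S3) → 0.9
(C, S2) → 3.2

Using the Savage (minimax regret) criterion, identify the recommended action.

A

Column bests: S1=8.5, S2=18.7, S3=11.3, S4=15.3.
A regrets: 0.0, 0.0, 0.0, 3.6 → max 3.6
B regrets: 4.3, 8.1, 11.0, 0.0 → max 11.0
C regrets: 4.3, 15.5, 2.0, 7.4 → max 15.5
D regrets: 3.1, 15.8, 10.4, 8.4 → max 15.8
E regrets: 1.6, 9.2, 6.3, 10.5 → max 10.5
Smallest max regret = 3.6 → A.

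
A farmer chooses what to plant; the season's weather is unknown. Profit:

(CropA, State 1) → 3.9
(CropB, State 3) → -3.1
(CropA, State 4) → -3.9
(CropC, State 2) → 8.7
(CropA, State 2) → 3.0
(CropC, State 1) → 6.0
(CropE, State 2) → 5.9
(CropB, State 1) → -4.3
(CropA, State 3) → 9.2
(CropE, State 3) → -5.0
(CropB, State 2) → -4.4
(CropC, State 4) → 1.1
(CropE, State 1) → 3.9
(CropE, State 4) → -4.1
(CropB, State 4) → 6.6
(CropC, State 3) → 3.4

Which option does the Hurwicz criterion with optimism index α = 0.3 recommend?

CropC

CropB: 0.3·6.6 + 0.7·(-4.4) = -1.1
CropA: 0.3·9.2 + 0.7·(-3.9) = 0.03
CropE: 0.3·5.9 + 0.7·(-5.0) = -1.73
CropC: 0.3·8.7 + 0.7·1.1 = 3.38
Highest Hurwicz score = 3.38 → CropC.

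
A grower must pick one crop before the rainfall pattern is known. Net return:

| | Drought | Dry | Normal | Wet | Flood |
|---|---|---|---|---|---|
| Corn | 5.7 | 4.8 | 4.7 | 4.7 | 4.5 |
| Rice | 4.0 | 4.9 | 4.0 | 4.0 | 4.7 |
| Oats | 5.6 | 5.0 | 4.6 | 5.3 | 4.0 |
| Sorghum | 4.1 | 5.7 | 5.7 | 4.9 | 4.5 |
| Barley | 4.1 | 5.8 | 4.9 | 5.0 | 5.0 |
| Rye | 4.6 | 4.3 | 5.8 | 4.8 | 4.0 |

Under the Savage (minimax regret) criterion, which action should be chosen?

Column bests: Drought=5.7, Dry=5.8, Normal=5.8, Wet=5.3, Flood=5.0.
Corn regrets: 0.0, 1.0, 1.1, 0.6, 0.5 → max 1.1
Rice regrets: 1.7, 0.9, 1.8, 1.3, 0.3 → max 1.8
Oats regrets: 0.1, 0.8, 1.2, 0.0, 1.0 → max 1.2
Sorghum regrets: 1.6, 0.1, 0.1, 0.4, 0.5 → max 1.6
Barley regrets: 1.6, 0.0, 0.9, 0.3, 0.0 → max 1.6
Rye regrets: 1.1, 1.5, 0.0, 0.5, 1.0 → max 1.5
Smallest max regret = 1.1 → Corn.

Corn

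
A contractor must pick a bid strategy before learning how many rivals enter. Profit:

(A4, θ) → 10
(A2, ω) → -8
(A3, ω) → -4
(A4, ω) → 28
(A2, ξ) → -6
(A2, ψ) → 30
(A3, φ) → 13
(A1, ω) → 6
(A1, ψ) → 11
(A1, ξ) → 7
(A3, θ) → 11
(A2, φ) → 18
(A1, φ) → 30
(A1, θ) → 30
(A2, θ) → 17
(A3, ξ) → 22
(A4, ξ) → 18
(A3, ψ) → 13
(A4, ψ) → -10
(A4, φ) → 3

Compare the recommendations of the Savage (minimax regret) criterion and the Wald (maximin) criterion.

Column bests: θ=30, φ=30, ψ=30, ω=28, ξ=22.
A1 regrets: 0, 0, 19, 22, 15 → max 22
A2 regrets: 13, 12, 0, 36, 28 → max 36
A3 regrets: 19, 17, 17, 32, 0 → max 32
A4 regrets: 20, 27, 40, 0, 4 → max 40
Smallest max regret = 22 → A1.
Row minima: A1=6, A2=-8, A3=-4, A4=-10
Best worst-case = 6 → A1.

minimax regret → A1; maximin → A1 (agree)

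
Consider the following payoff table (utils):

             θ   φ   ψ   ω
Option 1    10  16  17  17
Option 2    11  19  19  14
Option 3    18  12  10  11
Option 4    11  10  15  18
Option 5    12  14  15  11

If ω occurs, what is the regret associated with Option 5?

7

Best payoff under ω is 18.
Regret = 18 − 11 = 7.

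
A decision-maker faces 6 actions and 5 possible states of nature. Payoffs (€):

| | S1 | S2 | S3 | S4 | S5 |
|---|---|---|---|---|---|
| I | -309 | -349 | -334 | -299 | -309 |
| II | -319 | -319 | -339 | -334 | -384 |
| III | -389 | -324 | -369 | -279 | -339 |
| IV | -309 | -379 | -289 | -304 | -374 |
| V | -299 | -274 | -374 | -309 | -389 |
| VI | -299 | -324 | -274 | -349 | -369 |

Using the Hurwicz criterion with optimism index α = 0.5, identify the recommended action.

I: 0.5·(-299) + 0.5·(-349) = -324
II: 0.5·(-319) + 0.5·(-384) = -351.5
III: 0.5·(-279) + 0.5·(-389) = -334
IV: 0.5·(-289) + 0.5·(-379) = -334
V: 0.5·(-274) + 0.5·(-389) = -331.5
VI: 0.5·(-274) + 0.5·(-369) = -321.5
Highest Hurwicz score = -321.5 → VI.

VI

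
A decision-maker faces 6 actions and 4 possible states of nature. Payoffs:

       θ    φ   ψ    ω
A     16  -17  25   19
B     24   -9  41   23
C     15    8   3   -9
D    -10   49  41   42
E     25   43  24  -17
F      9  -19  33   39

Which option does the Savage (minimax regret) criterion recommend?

Column bests: θ=25, φ=49, ψ=41, ω=42.
A regrets: 9, 66, 16, 23 → max 66
B regrets: 1, 58, 0, 19 → max 58
C regrets: 10, 41, 38, 51 → max 51
D regrets: 35, 0, 0, 0 → max 35
E regrets: 0, 6, 17, 59 → max 59
F regrets: 16, 68, 8, 3 → max 68
Smallest max regret = 35 → D.

D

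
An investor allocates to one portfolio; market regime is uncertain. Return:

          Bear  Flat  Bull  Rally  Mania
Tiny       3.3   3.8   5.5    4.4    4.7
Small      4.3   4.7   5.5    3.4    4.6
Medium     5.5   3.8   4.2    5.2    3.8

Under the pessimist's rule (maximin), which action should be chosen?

Medium

Row minima: Tiny=3.3, Small=3.4, Medium=3.8
Best worst-case = 3.8 → Medium.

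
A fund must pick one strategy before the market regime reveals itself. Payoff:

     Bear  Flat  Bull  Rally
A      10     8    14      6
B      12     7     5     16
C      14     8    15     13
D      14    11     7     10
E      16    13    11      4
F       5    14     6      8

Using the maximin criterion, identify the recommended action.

Row minima: A=6, B=5, C=8, D=7, E=4, F=5
Best worst-case = 8 → C.

C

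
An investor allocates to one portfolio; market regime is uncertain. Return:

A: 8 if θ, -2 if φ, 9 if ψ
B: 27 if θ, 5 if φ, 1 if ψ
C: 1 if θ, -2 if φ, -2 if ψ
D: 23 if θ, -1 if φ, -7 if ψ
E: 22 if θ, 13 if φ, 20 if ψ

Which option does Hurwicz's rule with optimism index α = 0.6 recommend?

A: 0.6·9 + 0.4·(-2) = 4.6
B: 0.6·27 + 0.4·1 = 16.6
C: 0.6·1 + 0.4·(-2) = -0.2
D: 0.6·23 + 0.4·(-7) = 11
E: 0.6·22 + 0.4·13 = 18.4
Highest Hurwicz score = 18.4 → E.

E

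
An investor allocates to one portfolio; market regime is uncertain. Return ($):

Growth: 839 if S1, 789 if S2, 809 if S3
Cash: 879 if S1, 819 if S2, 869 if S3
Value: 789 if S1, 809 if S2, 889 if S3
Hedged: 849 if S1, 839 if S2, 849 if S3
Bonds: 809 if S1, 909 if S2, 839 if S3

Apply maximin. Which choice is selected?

Hedged

Row minima: Growth=789, Cash=819, Value=789, Hedged=839, Bonds=809
Best worst-case = 839 → Hedged.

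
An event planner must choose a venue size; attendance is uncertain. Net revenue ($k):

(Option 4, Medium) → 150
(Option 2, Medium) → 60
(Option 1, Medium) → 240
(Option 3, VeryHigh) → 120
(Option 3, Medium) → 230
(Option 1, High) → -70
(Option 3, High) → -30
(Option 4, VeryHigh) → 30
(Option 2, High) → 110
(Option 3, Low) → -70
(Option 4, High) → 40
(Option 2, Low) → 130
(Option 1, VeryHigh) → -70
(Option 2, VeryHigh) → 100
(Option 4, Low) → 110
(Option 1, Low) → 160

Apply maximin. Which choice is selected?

Option 2

Row minima: Option 1=-70, Option 2=60, Option 3=-70, Option 4=30
Best worst-case = 60 → Option 2.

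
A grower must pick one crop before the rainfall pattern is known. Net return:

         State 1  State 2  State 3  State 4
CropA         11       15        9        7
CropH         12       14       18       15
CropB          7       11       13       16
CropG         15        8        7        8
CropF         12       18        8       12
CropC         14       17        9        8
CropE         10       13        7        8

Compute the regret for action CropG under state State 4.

Best payoff under State 4 is 16.
Regret = 16 − 8 = 8.

8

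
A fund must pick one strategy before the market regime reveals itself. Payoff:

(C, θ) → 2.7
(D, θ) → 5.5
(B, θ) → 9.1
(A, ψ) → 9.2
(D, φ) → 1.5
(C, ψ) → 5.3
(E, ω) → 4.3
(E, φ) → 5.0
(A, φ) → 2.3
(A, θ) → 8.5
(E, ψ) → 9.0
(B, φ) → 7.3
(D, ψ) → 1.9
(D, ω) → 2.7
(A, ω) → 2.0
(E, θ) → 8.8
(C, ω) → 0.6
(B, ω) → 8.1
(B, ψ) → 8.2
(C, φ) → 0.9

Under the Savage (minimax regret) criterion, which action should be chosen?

Column bests: θ=9.1, φ=7.3, ψ=9.2, ω=8.1.
A regrets: 0.6, 5.0, 0.0, 6.1 → max 6.1
B regrets: 0.0, 0.0, 1.0, 0.0 → max 1.0
C regrets: 6.4, 6.4, 3.9, 7.5 → max 7.5
D regrets: 3.6, 5.8, 7.3, 5.4 → max 7.3
E regrets: 0.3, 2.3, 0.2, 3.8 → max 3.8
Smallest max regret = 1.0 → B.

B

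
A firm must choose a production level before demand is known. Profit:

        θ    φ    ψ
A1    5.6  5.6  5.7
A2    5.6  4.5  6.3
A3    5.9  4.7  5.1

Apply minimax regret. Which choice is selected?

Column bests: θ=5.9, φ=5.6, ψ=6.3.
A1 regrets: 0.3, 0.0, 0.6 → max 0.6
A2 regrets: 0.3, 1.1, 0.0 → max 1.1
A3 regrets: 0.0, 0.9, 1.2 → max 1.2
Smallest max regret = 0.6 → A1.

A1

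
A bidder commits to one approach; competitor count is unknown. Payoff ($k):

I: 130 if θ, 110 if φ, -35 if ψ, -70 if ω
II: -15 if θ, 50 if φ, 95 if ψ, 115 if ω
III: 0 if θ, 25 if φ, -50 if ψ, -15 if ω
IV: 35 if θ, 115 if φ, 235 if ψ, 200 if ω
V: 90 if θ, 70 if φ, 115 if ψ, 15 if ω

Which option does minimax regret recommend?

IV

Column bests: θ=130, φ=115, ψ=235, ω=200.
I regrets: 0, 5, 270, 270 → max 270
II regrets: 145, 65, 140, 85 → max 145
III regrets: 130, 90, 285, 215 → max 285
IV regrets: 95, 0, 0, 0 → max 95
V regrets: 40, 45, 120, 185 → max 185
Smallest max regret = 95 → IV.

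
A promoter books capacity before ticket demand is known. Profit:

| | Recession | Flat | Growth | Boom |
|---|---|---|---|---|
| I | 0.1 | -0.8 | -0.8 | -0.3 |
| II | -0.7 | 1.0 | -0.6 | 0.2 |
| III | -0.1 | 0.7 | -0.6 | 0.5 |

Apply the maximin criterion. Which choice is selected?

Row minima: I=-0.8, II=-0.7, III=-0.6
Best worst-case = -0.6 → III.

III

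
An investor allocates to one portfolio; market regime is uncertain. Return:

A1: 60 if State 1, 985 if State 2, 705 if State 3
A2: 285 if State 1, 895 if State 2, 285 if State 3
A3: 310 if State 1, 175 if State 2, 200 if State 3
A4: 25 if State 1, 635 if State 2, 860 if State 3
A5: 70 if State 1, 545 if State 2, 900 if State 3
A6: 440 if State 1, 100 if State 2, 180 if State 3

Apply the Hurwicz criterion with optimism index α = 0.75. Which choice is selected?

A1

A1: 0.75·985 + 0.25·60 = 753.75
A2: 0.75·895 + 0.25·285 = 742.5
A3: 0.75·310 + 0.25·175 = 276.25
A4: 0.75·860 + 0.25·25 = 651.25
A5: 0.75·900 + 0.25·70 = 692.5
A6: 0.75·440 + 0.25·100 = 355
Highest Hurwicz score = 753.75 → A1.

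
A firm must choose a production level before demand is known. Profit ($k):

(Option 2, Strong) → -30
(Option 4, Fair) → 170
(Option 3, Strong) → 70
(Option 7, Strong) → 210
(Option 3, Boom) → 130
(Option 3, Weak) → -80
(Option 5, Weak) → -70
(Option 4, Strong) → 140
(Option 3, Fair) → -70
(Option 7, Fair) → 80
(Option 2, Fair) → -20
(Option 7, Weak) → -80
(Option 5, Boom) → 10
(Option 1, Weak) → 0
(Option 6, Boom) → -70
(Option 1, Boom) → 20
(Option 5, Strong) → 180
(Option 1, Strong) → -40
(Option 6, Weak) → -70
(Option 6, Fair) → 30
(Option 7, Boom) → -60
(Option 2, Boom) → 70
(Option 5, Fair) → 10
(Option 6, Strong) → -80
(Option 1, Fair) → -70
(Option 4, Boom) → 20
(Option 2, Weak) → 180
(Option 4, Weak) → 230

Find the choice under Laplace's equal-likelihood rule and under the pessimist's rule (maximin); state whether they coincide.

Row averages: Option 1=-22.5, Option 2=50, Option 3=12.5, Option 4=140, Option 5=32.5, Option 6=-47.5, Option 7=37.5
Highest average = 140 → Option 4.
Row minima: Option 1=-70, Option 2=-30, Option 3=-80, Option 4=20, Option 5=-70, Option 6=-80, Option 7=-80
Best worst-case = 20 → Option 4.

laplace → Option 4; maximin → Option 4 (agree)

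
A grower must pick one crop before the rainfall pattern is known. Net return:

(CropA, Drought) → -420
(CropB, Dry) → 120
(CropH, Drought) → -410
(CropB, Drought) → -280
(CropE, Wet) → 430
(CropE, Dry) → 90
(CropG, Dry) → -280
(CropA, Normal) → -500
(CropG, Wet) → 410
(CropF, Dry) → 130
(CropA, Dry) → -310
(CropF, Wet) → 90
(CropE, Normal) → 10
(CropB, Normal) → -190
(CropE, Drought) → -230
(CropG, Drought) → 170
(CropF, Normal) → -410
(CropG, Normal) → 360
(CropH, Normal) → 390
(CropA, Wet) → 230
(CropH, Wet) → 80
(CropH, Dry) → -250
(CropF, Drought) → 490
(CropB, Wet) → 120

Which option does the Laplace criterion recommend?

Row averages: CropF=75, CropE=75, CropB=-57.5, CropG=165, CropH=-47.5, CropA=-250
Highest average = 165 → CropG.

CropG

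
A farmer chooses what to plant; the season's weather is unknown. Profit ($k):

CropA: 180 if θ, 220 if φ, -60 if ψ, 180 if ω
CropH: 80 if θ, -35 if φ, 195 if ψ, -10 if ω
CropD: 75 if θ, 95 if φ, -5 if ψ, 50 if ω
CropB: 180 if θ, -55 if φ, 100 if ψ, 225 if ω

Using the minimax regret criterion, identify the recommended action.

CropD

Column bests: θ=180, φ=220, ψ=195, ω=225.
CropA regrets: 0, 0, 255, 45 → max 255
CropH regrets: 100, 255, 0, 235 → max 255
CropD regrets: 105, 125, 200, 175 → max 200
CropB regrets: 0, 275, 95, 0 → max 275
Smallest max regret = 200 → CropD.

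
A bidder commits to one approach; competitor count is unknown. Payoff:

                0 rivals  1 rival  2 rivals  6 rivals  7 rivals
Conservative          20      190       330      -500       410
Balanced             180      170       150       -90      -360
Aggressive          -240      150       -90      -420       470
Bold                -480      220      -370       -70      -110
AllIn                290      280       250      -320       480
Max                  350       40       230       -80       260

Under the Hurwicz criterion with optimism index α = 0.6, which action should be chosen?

Conservative: 0.6·410 + 0.4·(-500) = 46
Balanced: 0.6·180 + 0.4·(-360) = -36
Aggressive: 0.6·470 + 0.4·(-420) = 114
Bold: 0.6·220 + 0.4·(-480) = -60
AllIn: 0.6·480 + 0.4·(-320) = 160
Max: 0.6·350 + 0.4·(-80) = 178
Highest Hurwicz score = 178 → Max.

Max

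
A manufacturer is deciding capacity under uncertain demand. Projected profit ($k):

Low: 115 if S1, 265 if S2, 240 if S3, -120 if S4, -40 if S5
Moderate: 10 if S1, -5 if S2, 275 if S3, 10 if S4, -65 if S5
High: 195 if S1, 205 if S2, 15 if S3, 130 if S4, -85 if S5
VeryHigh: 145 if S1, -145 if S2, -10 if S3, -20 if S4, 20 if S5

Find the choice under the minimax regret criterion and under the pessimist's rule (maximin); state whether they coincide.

Column bests: S1=195, S2=265, S3=275, S4=130, S5=20.
Low regrets: 80, 0, 35, 250, 60 → max 250
Moderate regrets: 185, 270, 0, 120, 85 → max 270
High regrets: 0, 60, 260, 0, 105 → max 260
VeryHigh regrets: 50, 410, 285, 150, 0 → max 410
Smallest max regret = 250 → Low.
Row minima: Low=-120, Moderate=-65, High=-85, VeryHigh=-145
Best worst-case = -65 → Moderate.

minimax regret → Low; maximin → Moderate (disagree)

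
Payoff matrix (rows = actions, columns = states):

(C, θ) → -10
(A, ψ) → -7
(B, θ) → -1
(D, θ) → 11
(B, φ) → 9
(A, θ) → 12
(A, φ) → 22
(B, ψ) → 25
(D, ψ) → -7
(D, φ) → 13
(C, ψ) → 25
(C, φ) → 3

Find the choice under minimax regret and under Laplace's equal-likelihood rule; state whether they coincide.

Column bests: θ=12, φ=22, ψ=25.
A regrets: 0, 0, 32 → max 32
B regrets: 13, 13, 0 → max 13
C regrets: 22, 19, 0 → max 22
D regrets: 1, 9, 32 → max 32
Smallest max regret = 13 → B.
Row averages: A=9, B=11, C=6, D=17/3
Highest average = 11 → B.

minimax regret → B; laplace → B (agree)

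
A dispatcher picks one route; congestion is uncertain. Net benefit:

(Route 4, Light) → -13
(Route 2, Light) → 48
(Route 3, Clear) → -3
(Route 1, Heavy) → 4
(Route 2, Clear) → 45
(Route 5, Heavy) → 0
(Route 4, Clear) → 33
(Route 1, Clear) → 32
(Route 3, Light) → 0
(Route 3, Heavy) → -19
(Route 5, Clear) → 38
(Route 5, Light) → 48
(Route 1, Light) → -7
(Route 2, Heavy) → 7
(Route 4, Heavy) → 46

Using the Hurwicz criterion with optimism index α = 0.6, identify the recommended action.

Route 1: 0.6·32 + 0.4·(-7) = 16.4
Route 2: 0.6·48 + 0.4·7 = 31.6
Route 3: 0.6·0 + 0.4·(-19) = -7.6
Route 4: 0.6·46 + 0.4·(-13) = 22.4
Route 5: 0.6·48 + 0.4·0 = 28.8
Highest Hurwicz score = 31.6 → Route 2.

Route 2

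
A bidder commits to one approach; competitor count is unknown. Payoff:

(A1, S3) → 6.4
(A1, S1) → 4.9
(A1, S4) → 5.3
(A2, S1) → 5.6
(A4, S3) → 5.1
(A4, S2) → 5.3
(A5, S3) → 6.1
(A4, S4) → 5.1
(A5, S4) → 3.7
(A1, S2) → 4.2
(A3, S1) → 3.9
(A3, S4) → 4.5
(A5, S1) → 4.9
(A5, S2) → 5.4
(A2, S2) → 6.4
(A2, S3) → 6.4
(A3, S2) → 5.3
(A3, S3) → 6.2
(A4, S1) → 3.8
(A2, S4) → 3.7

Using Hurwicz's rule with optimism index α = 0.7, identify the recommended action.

A1

A1: 0.7·6.4 + 0.3·4.2 = 5.74
A2: 0.7·6.4 + 0.3·3.7 = 5.59
A3: 0.7·6.2 + 0.3·3.9 = 5.51
A4: 0.7·5.3 + 0.3·3.8 = 4.85
A5: 0.7·6.1 + 0.3·3.7 = 5.38
Highest Hurwicz score = 5.74 → A1.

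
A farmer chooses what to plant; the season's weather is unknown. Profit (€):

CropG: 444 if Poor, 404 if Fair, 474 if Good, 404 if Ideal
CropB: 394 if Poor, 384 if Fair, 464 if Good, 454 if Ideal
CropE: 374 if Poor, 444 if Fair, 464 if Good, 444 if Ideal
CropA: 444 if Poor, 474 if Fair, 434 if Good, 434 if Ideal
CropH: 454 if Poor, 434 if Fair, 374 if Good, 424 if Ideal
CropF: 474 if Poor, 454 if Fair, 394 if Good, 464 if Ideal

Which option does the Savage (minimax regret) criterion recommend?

CropA

Column bests: Poor=474, Fair=474, Good=474, Ideal=464.
CropG regrets: 30, 70, 0, 60 → max 70
CropB regrets: 80, 90, 10, 10 → max 90
CropE regrets: 100, 30, 10, 20 → max 100
CropA regrets: 30, 0, 40, 30 → max 40
CropH regrets: 20, 40, 100, 40 → max 100
CropF regrets: 0, 20, 80, 0 → max 80
Smallest max regret = 40 → CropA.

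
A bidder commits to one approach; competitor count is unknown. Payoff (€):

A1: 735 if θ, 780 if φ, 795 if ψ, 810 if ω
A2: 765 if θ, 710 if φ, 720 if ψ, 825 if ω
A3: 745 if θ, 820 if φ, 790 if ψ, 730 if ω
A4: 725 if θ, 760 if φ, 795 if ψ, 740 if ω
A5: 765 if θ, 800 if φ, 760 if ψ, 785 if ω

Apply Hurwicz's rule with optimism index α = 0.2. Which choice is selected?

A5

A1: 0.2·810 + 0.8·735 = 750
A2: 0.2·825 + 0.8·710 = 733
A3: 0.2·820 + 0.8·730 = 748
A4: 0.2·795 + 0.8·725 = 739
A5: 0.2·800 + 0.8·760 = 768
Highest Hurwicz score = 768 → A5.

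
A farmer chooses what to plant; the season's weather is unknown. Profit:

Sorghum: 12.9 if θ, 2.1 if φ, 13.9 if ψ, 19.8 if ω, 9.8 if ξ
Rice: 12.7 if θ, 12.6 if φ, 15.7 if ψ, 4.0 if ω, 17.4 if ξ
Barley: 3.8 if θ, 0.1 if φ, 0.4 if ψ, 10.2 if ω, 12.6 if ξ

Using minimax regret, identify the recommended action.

Column bests: θ=12.9, φ=12.6, ψ=15.7, ω=19.8, ξ=17.4.
Sorghum regrets: 0.0, 10.5, 1.8, 0.0, 7.6 → max 10.5
Rice regrets: 0.2, 0.0, 0.0, 15.8, 0.0 → max 15.8
Barley regrets: 9.1, 12.5, 15.3, 9.6, 4.8 → max 15.3
Smallest max regret = 10.5 → Sorghum.

Sorghum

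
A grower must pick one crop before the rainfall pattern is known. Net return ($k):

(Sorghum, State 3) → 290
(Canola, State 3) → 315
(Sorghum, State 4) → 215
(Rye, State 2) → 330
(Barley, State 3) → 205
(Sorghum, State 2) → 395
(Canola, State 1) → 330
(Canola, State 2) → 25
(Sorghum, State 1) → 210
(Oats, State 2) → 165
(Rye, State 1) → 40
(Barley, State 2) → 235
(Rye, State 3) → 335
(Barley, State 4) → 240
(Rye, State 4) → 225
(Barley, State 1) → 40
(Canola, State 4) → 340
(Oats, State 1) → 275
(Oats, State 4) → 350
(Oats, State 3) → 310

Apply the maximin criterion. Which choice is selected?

Row minima: Rye=40, Sorghum=210, Canola=25, Barley=40, Oats=165
Best worst-case = 210 → Sorghum.

Sorghum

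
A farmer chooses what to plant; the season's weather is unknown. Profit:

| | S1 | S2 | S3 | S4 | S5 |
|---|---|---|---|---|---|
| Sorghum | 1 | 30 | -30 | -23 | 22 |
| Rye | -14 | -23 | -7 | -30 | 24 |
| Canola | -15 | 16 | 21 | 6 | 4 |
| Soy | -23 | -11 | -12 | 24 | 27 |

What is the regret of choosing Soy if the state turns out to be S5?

0

Best payoff under S5 is 27.
Regret = 27 − 27 = 0.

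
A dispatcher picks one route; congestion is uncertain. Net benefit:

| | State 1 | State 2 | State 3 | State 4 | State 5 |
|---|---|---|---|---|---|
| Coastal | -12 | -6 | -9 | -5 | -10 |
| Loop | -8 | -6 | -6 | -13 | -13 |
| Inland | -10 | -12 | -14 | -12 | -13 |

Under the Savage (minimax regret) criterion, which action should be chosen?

Coastal

Column bests: State 1=-8, State 2=-6, State 3=-6, State 4=-5, State 5=-10.
Coastal regrets: 4, 0, 3, 0, 0 → max 4
Loop regrets: 0, 0, 0, 8, 3 → max 8
Inland regrets: 2, 6, 8, 7, 3 → max 8
Smallest max regret = 4 → Coastal.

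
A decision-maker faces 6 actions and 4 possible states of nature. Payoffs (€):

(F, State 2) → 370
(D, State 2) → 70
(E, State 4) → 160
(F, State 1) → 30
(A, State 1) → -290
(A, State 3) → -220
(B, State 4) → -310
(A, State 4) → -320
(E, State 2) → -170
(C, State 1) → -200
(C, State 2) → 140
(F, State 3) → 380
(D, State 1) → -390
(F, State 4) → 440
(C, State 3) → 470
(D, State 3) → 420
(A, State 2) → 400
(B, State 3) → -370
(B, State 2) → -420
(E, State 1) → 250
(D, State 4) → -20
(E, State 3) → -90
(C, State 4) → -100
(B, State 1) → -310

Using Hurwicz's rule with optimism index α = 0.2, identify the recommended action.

A: 0.2·400 + 0.8·(-320) = -176
B: 0.2·(-310) + 0.8·(-420) = -398
C: 0.2·470 + 0.8·(-200) = -66
D: 0.2·420 + 0.8·(-390) = -228
E: 0.2·250 + 0.8·(-170) = -86
F: 0.2·440 + 0.8·30 = 112
Highest Hurwicz score = 112 → F.

F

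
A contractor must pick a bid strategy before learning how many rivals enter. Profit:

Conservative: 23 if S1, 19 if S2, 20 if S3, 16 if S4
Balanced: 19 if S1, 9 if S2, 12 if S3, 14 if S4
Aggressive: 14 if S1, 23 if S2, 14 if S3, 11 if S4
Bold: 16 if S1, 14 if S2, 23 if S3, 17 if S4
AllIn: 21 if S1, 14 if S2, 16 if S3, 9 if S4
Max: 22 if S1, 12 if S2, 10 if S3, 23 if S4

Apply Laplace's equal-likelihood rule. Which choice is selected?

Conservative

Row averages: Conservative=19.5, Balanced=13.5, Aggressive=15.5, Bold=17.5, AllIn=15, Max=16.75
Highest average = 19.5 → Conservative.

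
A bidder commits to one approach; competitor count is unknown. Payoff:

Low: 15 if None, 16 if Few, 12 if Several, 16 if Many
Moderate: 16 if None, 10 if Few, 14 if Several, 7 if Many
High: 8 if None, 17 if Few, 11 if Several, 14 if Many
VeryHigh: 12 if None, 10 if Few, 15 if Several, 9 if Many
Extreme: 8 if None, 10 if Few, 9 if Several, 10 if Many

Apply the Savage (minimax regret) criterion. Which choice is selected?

Column bests: None=16, Few=17, Several=15, Many=16.
Low regrets: 1, 1, 3, 0 → max 3
Moderate regrets: 0, 7, 1, 9 → max 9
High regrets: 8, 0, 4, 2 → max 8
VeryHigh regrets: 4, 7, 0, 7 → max 7
Extreme regrets: 8, 7, 6, 6 → max 8
Smallest max regret = 3 → Low.

Low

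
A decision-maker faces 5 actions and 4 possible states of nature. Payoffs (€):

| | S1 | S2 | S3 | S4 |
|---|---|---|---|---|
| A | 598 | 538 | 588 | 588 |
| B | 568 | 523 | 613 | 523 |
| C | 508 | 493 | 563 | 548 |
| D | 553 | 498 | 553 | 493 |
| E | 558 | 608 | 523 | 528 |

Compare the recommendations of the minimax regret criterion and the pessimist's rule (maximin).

Column bests: S1=598, S2=608, S3=613, S4=588.
A regrets: 0, 70, 25, 0 → max 70
B regrets: 30, 85, 0, 65 → max 85
C regrets: 90, 115, 50, 40 → max 115
D regrets: 45, 110, 60, 95 → max 110
E regrets: 40, 0, 90, 60 → max 90
Smallest max regret = 70 → A.
Row minima: A=538, B=523, C=493, D=493, E=523
Best worst-case = 538 → A.

minimax regret → A; maximin → A (agree)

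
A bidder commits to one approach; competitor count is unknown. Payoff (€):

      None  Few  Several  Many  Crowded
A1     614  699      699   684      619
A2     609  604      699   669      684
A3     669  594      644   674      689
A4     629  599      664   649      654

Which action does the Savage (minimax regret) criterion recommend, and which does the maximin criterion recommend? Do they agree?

minimax regret → A1; maximin → A1 (agree)

Column bests: None=669, Few=699, Several=699, Many=684, Crowded=689.
A1 regrets: 55, 0, 0, 0, 70 → max 70
A2 regrets: 60, 95, 0, 15, 5 → max 95
A3 regrets: 0, 105, 55, 10, 0 → max 105
A4 regrets: 40, 100, 35, 35, 35 → max 100
Smallest max regret = 70 → A1.
Row minima: A1=614, A2=604, A3=594, A4=599
Best worst-case = 614 → A1.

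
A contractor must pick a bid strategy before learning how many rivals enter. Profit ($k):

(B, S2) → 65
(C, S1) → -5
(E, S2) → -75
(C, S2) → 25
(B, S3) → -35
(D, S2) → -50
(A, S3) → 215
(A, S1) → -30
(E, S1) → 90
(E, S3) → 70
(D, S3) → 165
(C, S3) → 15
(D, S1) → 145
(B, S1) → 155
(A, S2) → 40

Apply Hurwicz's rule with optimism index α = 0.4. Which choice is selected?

A

A: 0.4·215 + 0.6·(-30) = 68
B: 0.4·155 + 0.6·(-35) = 41
C: 0.4·25 + 0.6·(-5) = 7
D: 0.4·165 + 0.6·(-50) = 36
E: 0.4·90 + 0.6·(-75) = -9
Highest Hurwicz score = 68 → A.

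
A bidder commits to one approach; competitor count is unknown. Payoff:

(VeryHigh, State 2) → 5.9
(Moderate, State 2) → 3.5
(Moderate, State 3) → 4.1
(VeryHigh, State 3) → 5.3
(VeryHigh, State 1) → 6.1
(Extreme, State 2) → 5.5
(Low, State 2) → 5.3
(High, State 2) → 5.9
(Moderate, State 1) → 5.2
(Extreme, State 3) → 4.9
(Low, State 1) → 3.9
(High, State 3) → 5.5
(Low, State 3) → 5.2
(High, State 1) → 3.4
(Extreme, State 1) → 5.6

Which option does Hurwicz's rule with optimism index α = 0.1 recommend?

Low: 0.1·5.3 + 0.9·3.9 = 4.04
Moderate: 0.1·5.2 + 0.9·3.5 = 3.67
High: 0.1·5.9 + 0.9·3.4 = 3.65
VeryHigh: 0.1·6.1 + 0.9·5.3 = 5.38
Extreme: 0.1·5.6 + 0.9·4.9 = 4.97
Highest Hurwicz score = 5.38 → VeryHigh.

VeryHigh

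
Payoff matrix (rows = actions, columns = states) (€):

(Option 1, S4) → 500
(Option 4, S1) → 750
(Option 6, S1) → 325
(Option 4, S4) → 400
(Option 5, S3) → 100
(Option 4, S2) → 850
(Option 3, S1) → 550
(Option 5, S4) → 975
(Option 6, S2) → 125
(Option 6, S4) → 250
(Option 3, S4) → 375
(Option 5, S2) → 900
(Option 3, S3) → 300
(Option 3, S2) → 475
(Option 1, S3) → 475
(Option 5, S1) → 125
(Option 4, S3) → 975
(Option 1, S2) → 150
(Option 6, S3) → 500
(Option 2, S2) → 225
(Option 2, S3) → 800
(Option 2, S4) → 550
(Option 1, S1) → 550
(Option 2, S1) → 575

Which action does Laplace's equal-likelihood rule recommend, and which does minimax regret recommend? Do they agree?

laplace → Option 4; minimax regret → Option 4 (agree)

Row averages: Option 1=418.75, Option 2=537.5, Option 3=425, Option 4=743.75, Option 5=525, Option 6=300
Highest average = 743.75 → Option 4.
Column bests: S1=750, S2=900, S3=975, S4=975.
Option 1 regrets: 200, 750, 500, 475 → max 750
Option 2 regrets: 175, 675, 175, 425 → max 675
Option 3 regrets: 200, 425, 675, 600 → max 675
Option 4 regrets: 0, 50, 0, 575 → max 575
Option 5 regrets: 625, 0, 875, 0 → max 875
Option 6 regrets: 425, 775, 475, 725 → max 775
Smallest max regret = 575 → Option 4.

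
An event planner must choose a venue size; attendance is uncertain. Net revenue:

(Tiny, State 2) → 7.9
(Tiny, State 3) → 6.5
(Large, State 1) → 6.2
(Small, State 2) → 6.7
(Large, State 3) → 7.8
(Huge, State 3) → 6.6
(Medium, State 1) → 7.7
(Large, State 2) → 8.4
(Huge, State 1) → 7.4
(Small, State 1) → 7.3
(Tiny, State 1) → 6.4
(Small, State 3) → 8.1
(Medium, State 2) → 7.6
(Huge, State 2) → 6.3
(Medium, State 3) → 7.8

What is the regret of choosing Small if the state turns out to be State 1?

0.4

Best payoff under State 1 is 7.7.
Regret = 7.7 − 7.3 = 0.4.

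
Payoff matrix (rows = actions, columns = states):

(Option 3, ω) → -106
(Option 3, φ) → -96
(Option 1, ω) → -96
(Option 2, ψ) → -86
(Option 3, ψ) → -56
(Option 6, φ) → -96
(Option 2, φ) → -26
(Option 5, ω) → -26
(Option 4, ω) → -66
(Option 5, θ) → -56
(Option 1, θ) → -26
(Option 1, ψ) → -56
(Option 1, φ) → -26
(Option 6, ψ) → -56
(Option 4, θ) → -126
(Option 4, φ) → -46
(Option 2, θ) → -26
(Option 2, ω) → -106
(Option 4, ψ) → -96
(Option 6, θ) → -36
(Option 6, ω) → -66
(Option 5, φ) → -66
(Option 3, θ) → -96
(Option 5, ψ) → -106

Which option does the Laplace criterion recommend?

Row averages: Option 1=-51, Option 2=-61, Option 3=-88.5, Option 4=-83.5, Option 5=-63.5, Option 6=-63.5
Highest average = -51 → Option 1.

Option 1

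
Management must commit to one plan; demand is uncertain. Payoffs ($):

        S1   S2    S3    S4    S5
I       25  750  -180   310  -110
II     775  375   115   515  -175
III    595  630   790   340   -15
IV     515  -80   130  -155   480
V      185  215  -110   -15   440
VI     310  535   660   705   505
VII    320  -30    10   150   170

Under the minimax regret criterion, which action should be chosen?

VI

Column bests: S1=775, S2=750, S3=790, S4=705, S5=505.
I regrets: 750, 0, 970, 395, 615 → max 970
II regrets: 0, 375, 675, 190, 680 → max 680
III regrets: 180, 120, 0, 365, 520 → max 520
IV regrets: 260, 830, 660, 860, 25 → max 860
V regrets: 590, 535, 900, 720, 65 → max 900
VI regrets: 465, 215, 130, 0, 0 → max 465
VII regrets: 455, 780, 780, 555, 335 → max 780
Smallest max regret = 465 → VI.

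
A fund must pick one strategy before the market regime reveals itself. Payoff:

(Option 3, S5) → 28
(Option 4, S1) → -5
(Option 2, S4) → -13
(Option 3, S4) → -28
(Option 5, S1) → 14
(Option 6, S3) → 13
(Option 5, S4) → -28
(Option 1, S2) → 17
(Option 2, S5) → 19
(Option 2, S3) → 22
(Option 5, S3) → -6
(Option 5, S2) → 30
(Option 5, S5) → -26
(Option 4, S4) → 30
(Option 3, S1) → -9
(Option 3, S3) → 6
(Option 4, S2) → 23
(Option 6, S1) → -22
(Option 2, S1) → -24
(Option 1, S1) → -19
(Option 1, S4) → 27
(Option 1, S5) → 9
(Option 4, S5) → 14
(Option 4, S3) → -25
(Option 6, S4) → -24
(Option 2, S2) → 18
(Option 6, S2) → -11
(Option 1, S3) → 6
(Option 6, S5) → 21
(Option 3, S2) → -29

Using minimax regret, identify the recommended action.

Option 1

Column bests: S1=14, S2=30, S3=22, S4=30, S5=28.
Option 1 regrets: 33, 13, 16, 3, 19 → max 33
Option 2 regrets: 38, 12, 0, 43, 9 → max 43
Option 3 regrets: 23, 59, 16, 58, 0 → max 59
Option 4 regrets: 19, 7, 47, 0, 14 → max 47
Option 5 regrets: 0, 0, 28, 58, 54 → max 58
Option 6 regrets: 36, 41, 9, 54, 7 → max 54
Smallest max regret = 33 → Option 1.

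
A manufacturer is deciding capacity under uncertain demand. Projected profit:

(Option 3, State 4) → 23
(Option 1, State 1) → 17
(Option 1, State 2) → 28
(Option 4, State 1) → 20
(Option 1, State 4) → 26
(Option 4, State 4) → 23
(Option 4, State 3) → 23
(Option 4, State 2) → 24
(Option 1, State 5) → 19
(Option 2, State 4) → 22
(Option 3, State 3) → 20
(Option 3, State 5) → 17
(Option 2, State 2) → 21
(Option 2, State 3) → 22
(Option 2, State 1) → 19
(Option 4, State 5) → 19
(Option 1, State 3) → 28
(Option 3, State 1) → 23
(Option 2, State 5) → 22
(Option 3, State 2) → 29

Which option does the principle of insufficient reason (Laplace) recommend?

Option 1

Row averages: Option 1=23.6, Option 2=21.2, Option 3=22.4, Option 4=21.8
Highest average = 23.6 → Option 1.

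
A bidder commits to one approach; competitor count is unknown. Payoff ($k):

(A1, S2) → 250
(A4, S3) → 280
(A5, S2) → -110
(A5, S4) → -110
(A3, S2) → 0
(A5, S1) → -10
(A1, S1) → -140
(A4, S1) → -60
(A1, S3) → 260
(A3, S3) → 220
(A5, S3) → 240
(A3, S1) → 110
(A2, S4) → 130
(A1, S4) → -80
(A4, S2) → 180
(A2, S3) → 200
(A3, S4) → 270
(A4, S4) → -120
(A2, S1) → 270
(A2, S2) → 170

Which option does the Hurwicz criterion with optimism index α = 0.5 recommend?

A2

A1: 0.5·260 + 0.5·(-140) = 60
A2: 0.5·270 + 0.5·130 = 200
A3: 0.5·270 + 0.5·0 = 135
A4: 0.5·280 + 0.5·(-120) = 80
A5: 0.5·240 + 0.5·(-110) = 65
Highest Hurwicz score = 200 → A2.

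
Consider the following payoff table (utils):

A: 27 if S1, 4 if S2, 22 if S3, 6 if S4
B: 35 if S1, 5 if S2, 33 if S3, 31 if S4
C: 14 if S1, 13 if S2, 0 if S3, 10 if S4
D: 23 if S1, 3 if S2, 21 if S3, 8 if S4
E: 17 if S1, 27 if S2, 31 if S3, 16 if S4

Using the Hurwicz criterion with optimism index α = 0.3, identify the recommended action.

E

A: 0.3·27 + 0.7·4 = 10.9
B: 0.3·35 + 0.7·5 = 14
C: 0.3·14 + 0.7·0 = 4.2
D: 0.3·23 + 0.7·3 = 9
E: 0.3·31 + 0.7·16 = 20.5
Highest Hurwicz score = 20.5 → E.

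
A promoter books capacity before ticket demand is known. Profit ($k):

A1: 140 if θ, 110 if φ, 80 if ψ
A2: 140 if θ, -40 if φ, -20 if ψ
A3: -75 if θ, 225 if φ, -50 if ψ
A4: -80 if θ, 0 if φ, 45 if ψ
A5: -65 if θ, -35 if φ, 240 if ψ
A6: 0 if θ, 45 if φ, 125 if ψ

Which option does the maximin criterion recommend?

Row minima: A1=80, A2=-40, A3=-75, A4=-80, A5=-65, A6=0
Best worst-case = 80 → A1.

A1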